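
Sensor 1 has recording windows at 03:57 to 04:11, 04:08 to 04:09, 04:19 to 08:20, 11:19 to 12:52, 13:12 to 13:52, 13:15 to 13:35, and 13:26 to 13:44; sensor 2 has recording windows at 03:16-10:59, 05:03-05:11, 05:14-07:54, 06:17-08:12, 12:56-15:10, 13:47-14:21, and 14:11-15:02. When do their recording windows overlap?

03:57–04:11, 04:19–08:20, 13:12–13:52

A, merged: 03:57–04:11, 04:19–08:20, 11:19–12:52, 13:12–13:52.
B, merged: 03:16–10:59, 12:56–15:10.
03:57–04:11 ∩ B → 03:57–04:11.
04:19–08:20 ∩ B → 04:19–08:20.
11:19–12:52 meets no B interval.
13:12–13:52 ∩ B → 13:12–13:52.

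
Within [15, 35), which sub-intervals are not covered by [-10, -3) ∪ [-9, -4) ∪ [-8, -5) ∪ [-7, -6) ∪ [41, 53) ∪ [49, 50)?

[15, 35)

After merging, the occupied span is [-10, -3), [41, 53).
Uncovered inside [15, 35): [15, 35).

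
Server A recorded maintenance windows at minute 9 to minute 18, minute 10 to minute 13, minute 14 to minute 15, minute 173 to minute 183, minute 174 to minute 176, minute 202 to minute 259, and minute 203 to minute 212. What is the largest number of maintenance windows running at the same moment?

Walk the sorted start/end points keeping a running depth.
The depth first hits 2 at minute 10.

2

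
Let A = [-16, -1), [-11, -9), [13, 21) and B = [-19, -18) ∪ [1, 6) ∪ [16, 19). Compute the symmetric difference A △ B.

[-19, -18) ∪ [-16, -1) ∪ [1, 6) ∪ [13, 16) ∪ [19, 21)

First set merges to [-16, -1), [13, 21).
A but not B: [-16, -1), [13, 16), [19, 21).
B but not A: [-19, -18), [1, 6).
Combining gives A △ B.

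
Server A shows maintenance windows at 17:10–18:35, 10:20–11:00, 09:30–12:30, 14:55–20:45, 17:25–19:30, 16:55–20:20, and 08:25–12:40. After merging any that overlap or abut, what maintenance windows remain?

Sort by start: 08:25-12:40, 09:30-12:30, 10:20-11:00, 14:55-20:45, 16:55-20:20, 17:10-18:35, 17:25-19:30.
09:30-12:30 overlaps/touches 08:25-12:40 → extend to 08:25-12:40.
10:20-11:00 overlaps/touches 08:25-12:40 → extend to 08:25-12:40.
14:55-20:45 is disjoint → start new block.
16:55-20:20 overlaps/touches 14:55-20:45 → extend to 14:55-20:45.
17:10-18:35 overlaps/touches 14:55-20:45 → extend to 14:55-20:45.
17:25-19:30 overlaps/touches 14:55-20:45 → extend to 14:55-20:45.

08:25-12:40, 14:55-20:45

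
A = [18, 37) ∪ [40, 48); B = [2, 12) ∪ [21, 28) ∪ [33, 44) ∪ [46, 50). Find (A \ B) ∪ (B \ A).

[2, 12) ∪ [18, 21) ∪ [28, 33) ∪ [37, 40) ∪ [44, 46) ∪ [48, 50)

Only in the first: [18, 21), [28, 33), [44, 46).
Only in the second: [2, 12), [37, 40), [48, 50).
Together these are the periods covered by exactly one.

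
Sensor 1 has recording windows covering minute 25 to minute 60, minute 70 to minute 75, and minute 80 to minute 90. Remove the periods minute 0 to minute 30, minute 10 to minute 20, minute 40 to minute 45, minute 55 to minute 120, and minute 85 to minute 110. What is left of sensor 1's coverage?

B, merged: minute 0 to minute 30, minute 40 to minute 45, minute 55 to minute 120.
minute 25 to minute 60 minus B → minute 30 to minute 40, minute 45 to minute 55.
minute 70 to minute 75: fully covered by B → removed.
minute 80 to minute 90: fully covered by B → removed.

minute 30 to minute 40, minute 45 to minute 55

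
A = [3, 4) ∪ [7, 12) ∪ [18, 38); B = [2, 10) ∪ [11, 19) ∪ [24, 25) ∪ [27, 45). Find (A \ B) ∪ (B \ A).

[2, 3) ∪ [4, 7) ∪ [10, 11) ∪ [12, 18) ∪ [19, 24) ∪ [25, 27) ∪ [38, 45)

A \ B = [10, 11), [19, 24), [25, 27).
B \ A = [2, 3), [4, 7), [12, 18), [38, 45).
Union of the two gives the symmetric difference.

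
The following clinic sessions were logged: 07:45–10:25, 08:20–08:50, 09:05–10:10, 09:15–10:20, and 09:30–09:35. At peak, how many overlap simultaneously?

At 09:30, 4 of the intervals are simultaneously active.
No point has more.

4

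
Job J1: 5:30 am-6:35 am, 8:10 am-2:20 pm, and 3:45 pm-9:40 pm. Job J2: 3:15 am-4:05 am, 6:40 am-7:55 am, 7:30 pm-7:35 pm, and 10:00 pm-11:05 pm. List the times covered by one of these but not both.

3:15 am–4:05 am, 5:30 am–6:35 am, 6:40 am–7:55 am, 8:10 am–2:20 pm, 3:45 pm–7:30 pm, 7:35 pm–9:40 pm, 10:00 pm–11:05 pm

Only in the first: 5:30 am–6:35 am, 8:10 am–2:20 pm, 3:45 pm–7:30 pm, 7:35 pm–9:40 pm.
Only in the second: 3:15 am–4:05 am, 6:40 am–7:55 am, 10:00 pm–11:05 pm.
Together these are the periods covered by exactly one.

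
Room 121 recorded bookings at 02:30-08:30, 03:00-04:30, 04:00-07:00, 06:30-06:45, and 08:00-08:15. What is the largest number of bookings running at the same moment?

3

At 04:00, 3 of the intervals are simultaneously active.
No point has more.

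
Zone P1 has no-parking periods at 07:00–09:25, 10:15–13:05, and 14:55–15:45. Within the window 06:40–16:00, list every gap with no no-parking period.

06:40–07:00, 09:25–10:15, 13:05–14:55, 15:45–16:00

The merged coverage is 07:00–09:25, 10:15–13:05, 14:55–15:45.
Uncovered inside 06:40–16:00: 06:40–07:00, 09:25–10:15, 13:05–14:55, 15:45–16:00.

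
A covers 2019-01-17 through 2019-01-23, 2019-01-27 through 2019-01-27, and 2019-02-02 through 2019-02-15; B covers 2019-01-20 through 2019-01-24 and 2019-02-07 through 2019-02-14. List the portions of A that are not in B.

2019-01-17 through 2019-01-23 \ B = 2019-01-17 through 2019-01-19.
2019-01-27 through 2019-01-27: nothing removed.
2019-02-02 through 2019-02-15 \ B = 2019-02-02 through 2019-02-06, 2019-02-15 through 2019-02-15.

2019-01-17 through 2019-01-19, 2019-01-27 through 2019-01-27, 2019-02-02 through 2019-02-06, 2019-02-15 through 2019-02-15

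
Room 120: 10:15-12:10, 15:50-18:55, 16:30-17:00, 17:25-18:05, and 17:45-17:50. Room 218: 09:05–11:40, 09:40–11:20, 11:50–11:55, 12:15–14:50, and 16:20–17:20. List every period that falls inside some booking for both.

First set merges to 10:15–12:10, 15:50–18:55.
Second set merges to 09:05–11:40, 11:50–11:55, 12:15–14:50, 16:20–17:20.
10:15–12:10 ∩ B → 10:15–11:40, 11:50–11:55.
15:50–18:55 ∩ B → 16:20–17:20.

10:15–11:40, 11:50–11:55, 16:20–17:20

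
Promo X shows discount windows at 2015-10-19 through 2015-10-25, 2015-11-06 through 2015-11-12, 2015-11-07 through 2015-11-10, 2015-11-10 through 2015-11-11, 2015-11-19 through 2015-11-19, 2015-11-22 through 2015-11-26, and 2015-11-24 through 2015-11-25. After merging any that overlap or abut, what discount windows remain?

2015-11-06 through 2015-11-12 is disjoint → start new block.
2015-11-07 through 2015-11-10 overlaps/touches 2015-11-06 through 2015-11-12 → extend to 2015-11-06 through 2015-11-12.
2015-11-10 through 2015-11-11 overlaps/touches 2015-11-06 through 2015-11-12 → extend to 2015-11-06 through 2015-11-12.
2015-11-19 through 2015-11-19 is disjoint → start new block.
2015-11-22 through 2015-11-26 is disjoint → start new block.
2015-11-24 through 2015-11-25 overlaps/touches 2015-11-22 through 2015-11-26 → extend to 2015-11-22 through 2015-11-26.

2015-10-19 through 2015-10-25, 2015-11-06 through 2015-11-12, 2015-11-19 through 2015-11-19, 2015-11-22 through 2015-11-26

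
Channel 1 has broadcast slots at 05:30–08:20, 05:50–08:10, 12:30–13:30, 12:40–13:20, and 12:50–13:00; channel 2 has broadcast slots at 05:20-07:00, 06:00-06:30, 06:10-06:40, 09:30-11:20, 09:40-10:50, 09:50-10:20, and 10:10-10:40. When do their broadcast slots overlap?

A, merged: 05:30-08:20, 12:30-13:30.
B, merged: 05:20-07:00, 09:30-11:20.
05:30-08:20 meets the second set on 05:30-07:00.
12:30-13:30: no overlap with the second set.

05:30-07:00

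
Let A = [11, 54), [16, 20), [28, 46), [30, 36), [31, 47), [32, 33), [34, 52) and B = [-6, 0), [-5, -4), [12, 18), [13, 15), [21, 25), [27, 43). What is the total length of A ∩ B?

26

Merge the first list: [11, 54).
Merge the second list: [-6, 0), [12, 18), [21, 25), [27, 43).
A ∩ B = [12, 18), [21, 25), [27, 43).
Total: 6 + 4 + 16 = 26.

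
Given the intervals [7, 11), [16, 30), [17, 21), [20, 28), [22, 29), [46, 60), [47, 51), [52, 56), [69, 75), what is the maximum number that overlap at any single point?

3

At 20, 3 of the intervals are simultaneously active.
No point has more.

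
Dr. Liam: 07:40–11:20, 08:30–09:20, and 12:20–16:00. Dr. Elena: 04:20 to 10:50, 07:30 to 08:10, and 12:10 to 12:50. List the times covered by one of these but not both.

First set merges to 07:40–11:20, 12:20–16:00.
Second set merges to 04:20–10:50, 12:10–12:50.
A but not B: 10:50–11:20, 12:50–16:00.
B but not A: 04:20–07:40, 12:10–12:20.
Combining gives A △ B.

04:20–07:40, 10:50–11:20, 12:10–12:20, 12:50–16:00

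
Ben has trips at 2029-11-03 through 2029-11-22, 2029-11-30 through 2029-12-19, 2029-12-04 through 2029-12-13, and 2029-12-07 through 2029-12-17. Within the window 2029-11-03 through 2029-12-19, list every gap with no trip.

After merging, the occupied span is 2029-11-03 through 2029-11-22, 2029-11-30 through 2029-12-19.
Uncovered inside 2029-11-03 through 2029-12-19: 2029-11-23 through 2029-11-29.

2029-11-23 through 2029-11-29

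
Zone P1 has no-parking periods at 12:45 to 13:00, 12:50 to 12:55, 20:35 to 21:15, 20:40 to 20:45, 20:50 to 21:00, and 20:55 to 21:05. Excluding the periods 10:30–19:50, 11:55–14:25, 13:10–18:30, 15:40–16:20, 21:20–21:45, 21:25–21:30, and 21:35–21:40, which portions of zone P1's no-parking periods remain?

A, merged: 12:45-13:00, 20:35-21:15.
B, merged: 10:30-19:50, 21:20-21:45.
12:45-13:00: fully covered by B → removed.
20:35-21:15: no B overlap → unchanged.

20:35-21:15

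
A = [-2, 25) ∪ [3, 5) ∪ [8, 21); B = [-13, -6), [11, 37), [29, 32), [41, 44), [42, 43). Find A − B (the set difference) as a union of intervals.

[-2, 11)

A, merged: [-2, 25).
B, merged: [-13, -6), [11, 37), [41, 44).
[-2, 25) minus B → [-2, 11).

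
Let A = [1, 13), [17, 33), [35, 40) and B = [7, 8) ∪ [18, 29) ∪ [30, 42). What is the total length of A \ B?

A \ B = [1, 7), [8, 13), [17, 18), [29, 30).
Total: 6 + 5 + 1 + 1 = 13.

13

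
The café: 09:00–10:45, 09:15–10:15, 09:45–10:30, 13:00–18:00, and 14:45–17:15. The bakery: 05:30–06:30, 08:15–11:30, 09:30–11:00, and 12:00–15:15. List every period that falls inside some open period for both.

Merge the first list: 09:00-10:45, 13:00-18:00.
Merge the second list: 05:30-06:30, 08:15-11:30, 12:00-15:15.
09:00-10:45 overlaps B on 09:00-10:45.
13:00-18:00 overlaps B on 13:00-15:15.

09:00-10:45, 13:00-15:15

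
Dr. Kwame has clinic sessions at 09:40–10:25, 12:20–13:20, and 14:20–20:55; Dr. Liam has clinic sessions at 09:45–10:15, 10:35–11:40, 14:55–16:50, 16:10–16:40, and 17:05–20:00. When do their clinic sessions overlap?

09:45-10:15, 14:55-16:50, 17:05-20:00

Merge the second list: 09:45-10:15, 10:35-11:40, 14:55-16:50, 17:05-20:00.
09:40-10:25 ∩ B → 09:45-10:15.
12:20-13:20 meets no B interval.
14:20-20:55 ∩ B → 14:55-16:50, 17:05-20:00.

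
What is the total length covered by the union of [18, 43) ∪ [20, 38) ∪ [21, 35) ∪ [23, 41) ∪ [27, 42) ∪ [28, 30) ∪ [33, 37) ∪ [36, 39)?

Merged: [18, 43).
Length: 25.

25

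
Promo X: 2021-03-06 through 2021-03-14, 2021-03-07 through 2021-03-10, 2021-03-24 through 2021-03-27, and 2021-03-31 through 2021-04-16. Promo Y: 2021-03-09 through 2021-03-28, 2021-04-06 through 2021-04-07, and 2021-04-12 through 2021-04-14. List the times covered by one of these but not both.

A, merged: 2021-03-06 through 2021-03-14, 2021-03-24 through 2021-03-27, 2021-03-31 through 2021-04-16.
A but not B: 2021-03-06 through 2021-03-08, 2021-03-31 through 2021-04-05, 2021-04-08 through 2021-04-11, 2021-04-15 through 2021-04-16.
B but not A: 2021-03-15 through 2021-03-23, 2021-03-28 through 2021-03-28.
Combining gives A △ B.

2021-03-06 through 2021-03-08, 2021-03-15 through 2021-03-23, 2021-03-28 through 2021-03-28, 2021-03-31 through 2021-04-05, 2021-04-08 through 2021-04-11, 2021-04-15 through 2021-04-16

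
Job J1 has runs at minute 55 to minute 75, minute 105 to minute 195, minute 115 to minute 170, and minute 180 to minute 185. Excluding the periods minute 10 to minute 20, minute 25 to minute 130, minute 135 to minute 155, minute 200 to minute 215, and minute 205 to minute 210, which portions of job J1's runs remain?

First set merges to minute 55 to minute 75, minute 105 to minute 195.
Second set merges to minute 10 to minute 20, minute 25 to minute 130, minute 135 to minute 155, minute 200 to minute 215.
minute 55 to minute 75: fully covered by B → removed.
minute 105 to minute 195 minus B → minute 130 to minute 135, minute 155 to minute 195.

minute 130 to minute 135, minute 155 to minute 195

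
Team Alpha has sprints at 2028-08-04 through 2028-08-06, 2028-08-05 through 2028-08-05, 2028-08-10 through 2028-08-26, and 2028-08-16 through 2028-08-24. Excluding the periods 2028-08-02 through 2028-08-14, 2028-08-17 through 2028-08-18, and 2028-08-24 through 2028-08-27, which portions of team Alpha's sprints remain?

2028-08-15 through 2028-08-16, 2028-08-19 through 2028-08-23

Merge the first list: 2028-08-04 through 2028-08-06, 2028-08-10 through 2028-08-26.
2028-08-04 through 2028-08-06: entirely removed.
2028-08-10 through 2028-08-26 \ B = 2028-08-15 through 2028-08-16, 2028-08-19 through 2028-08-23.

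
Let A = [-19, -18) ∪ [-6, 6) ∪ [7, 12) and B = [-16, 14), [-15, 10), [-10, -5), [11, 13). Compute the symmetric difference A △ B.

[-19, -18) ∪ [-16, -6) ∪ [6, 7) ∪ [12, 14)

B, merged: [-16, 14).
Only in the first: [-19, -18).
Only in the second: [-16, -6), [6, 7), [12, 14).
Together these are the periods covered by exactly one.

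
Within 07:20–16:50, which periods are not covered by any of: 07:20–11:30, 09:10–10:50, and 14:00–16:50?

11:30-14:00

Covered (merged): 07:20-11:30, 14:00-16:50.
Uncovered inside 07:20-16:50: 11:30-14:00.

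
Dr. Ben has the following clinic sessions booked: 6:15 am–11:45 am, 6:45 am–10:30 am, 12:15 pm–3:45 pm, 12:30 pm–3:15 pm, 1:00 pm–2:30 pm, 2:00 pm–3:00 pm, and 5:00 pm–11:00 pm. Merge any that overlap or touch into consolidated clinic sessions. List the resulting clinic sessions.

6:45 am–10:30 am overlaps/touches 6:15 am–11:45 am → extend to 6:15 am–11:45 am.
12:15 pm–3:45 pm is disjoint → start new block.
12:30 pm–3:15 pm overlaps/touches 12:15 pm–3:45 pm → extend to 12:15 pm–3:45 pm.
1:00 pm–2:30 pm overlaps/touches 12:15 pm–3:45 pm → extend to 12:15 pm–3:45 pm.
2:00 pm–3:00 pm overlaps/touches 12:15 pm–3:45 pm → extend to 12:15 pm–3:45 pm.
5:00 pm–11:00 pm is disjoint → start new block.

6:15 am–11:45 am, 12:15 pm–3:45 pm, 5:00 pm–11:00 pm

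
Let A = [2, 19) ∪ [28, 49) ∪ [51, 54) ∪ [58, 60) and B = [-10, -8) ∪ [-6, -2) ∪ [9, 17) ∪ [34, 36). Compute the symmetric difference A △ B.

[-10, -8) ∪ [-6, -2) ∪ [2, 9) ∪ [17, 19) ∪ [28, 34) ∪ [36, 49) ∪ [51, 54) ∪ [58, 60)

A but not B: [2, 9), [17, 19), [28, 34), [36, 49), [51, 54), [58, 60).
B but not A: [-10, -8), [-6, -2).
Combining gives A △ B.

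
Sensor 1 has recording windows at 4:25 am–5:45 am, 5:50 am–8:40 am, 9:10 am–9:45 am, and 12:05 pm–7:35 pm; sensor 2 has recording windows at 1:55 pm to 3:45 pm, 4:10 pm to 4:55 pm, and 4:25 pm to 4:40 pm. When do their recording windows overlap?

Second set merges to 1:55 pm–3:45 pm, 4:10 pm–4:55 pm.
4:25 am–5:45 am: no overlap with the second set.
5:50 am–8:40 am: no overlap with the second set.
9:10 am–9:45 am: no overlap with the second set.
12:05 pm–7:35 pm meets the second set on 1:55 pm–3:45 pm, 4:10 pm–4:55 pm.

1:55 pm–3:45 pm, 4:10 pm–4:55 pm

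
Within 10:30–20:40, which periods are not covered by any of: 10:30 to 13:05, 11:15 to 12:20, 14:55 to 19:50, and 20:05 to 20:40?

13:05-14:55, 19:50-20:05

After merging, the occupied span is 10:30-13:05, 14:55-19:50, 20:05-20:40.
Uncovered inside 10:30-20:40: 13:05-14:55, 19:50-20:05.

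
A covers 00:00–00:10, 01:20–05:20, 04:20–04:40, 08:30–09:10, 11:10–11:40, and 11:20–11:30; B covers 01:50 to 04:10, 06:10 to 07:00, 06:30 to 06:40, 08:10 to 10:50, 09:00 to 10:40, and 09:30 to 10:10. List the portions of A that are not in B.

First set merges to 00:00–00:10, 01:20–05:20, 08:30–09:10, 11:10–11:40.
Second set merges to 01:50–04:10, 06:10–07:00, 08:10–10:50.
00:00–00:10: nothing removed.
01:20–05:20 \ B = 01:20–01:50, 04:10–05:20.
08:30–09:10: entirely removed.
11:10–11:40: nothing removed.

00:00–00:10, 01:20–01:50, 04:10–05:20, 11:10–11:40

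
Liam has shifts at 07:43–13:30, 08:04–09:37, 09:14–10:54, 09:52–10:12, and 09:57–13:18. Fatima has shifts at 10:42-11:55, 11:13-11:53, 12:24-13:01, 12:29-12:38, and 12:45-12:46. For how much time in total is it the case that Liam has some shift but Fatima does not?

Merge the first list: 07:43–13:30.
Merge the second list: 10:42–11:55, 12:24–13:01.
A \ B = 07:43–10:42, 11:55–12:24, 13:01–13:30.
Total: 2 h 59 min + 29 min + 29 min = 3 h 57 min.

3 h 57 min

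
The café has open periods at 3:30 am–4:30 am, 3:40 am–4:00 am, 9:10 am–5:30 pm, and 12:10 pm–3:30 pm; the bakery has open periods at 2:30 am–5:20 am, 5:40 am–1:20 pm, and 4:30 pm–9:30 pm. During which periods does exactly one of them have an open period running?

Merge the first list: 3:30 am–4:30 am, 9:10 am–5:30 pm.
A \ B = 1:20 pm–4:30 pm.
B \ A = 2:30 am–3:30 am, 4:30 am–5:20 am, 5:40 am–9:10 am, 5:30 pm–9:30 pm.
Union of the two gives the symmetric difference.

2:30 am–3:30 am, 4:30 am–5:20 am, 5:40 am–9:10 am, 1:20 pm–4:30 pm, 5:30 pm–9:30 pm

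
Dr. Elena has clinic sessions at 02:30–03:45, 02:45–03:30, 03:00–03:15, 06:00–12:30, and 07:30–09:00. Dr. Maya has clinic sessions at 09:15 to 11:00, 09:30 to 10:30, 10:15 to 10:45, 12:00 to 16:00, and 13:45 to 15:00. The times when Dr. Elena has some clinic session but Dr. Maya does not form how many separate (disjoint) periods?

3

A, merged: 02:30-03:45, 06:00-12:30.
B, merged: 09:15-11:00, 12:00-16:00.
A \ B = 02:30-03:45, 06:00-09:15, 11:00-12:00.
That is 3 disjoint pieces.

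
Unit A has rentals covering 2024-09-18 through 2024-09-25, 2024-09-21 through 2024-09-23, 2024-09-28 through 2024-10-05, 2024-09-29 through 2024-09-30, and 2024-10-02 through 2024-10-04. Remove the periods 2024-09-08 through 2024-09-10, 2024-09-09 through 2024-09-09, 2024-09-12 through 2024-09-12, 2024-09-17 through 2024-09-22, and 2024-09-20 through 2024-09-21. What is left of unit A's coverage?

First set merges to 2024-09-18 through 2024-09-25, 2024-09-28 through 2024-10-05.
Second set merges to 2024-09-08 through 2024-09-10, 2024-09-12 through 2024-09-12, 2024-09-17 through 2024-09-22.
2024-09-18 through 2024-09-25 with B removed leaves 2024-09-23 through 2024-09-25.
2024-09-28 through 2024-10-05 is untouched.

2024-09-23 through 2024-09-25, 2024-09-28 through 2024-10-05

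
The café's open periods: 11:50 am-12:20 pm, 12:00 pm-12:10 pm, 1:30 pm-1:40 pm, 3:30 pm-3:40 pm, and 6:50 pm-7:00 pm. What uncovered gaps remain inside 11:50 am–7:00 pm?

12:20 pm-1:30 pm, 1:40 pm-3:30 pm, 3:40 pm-6:50 pm

After merging, the occupied span is 11:50 am-12:20 pm, 1:30 pm-1:40 pm, 3:30 pm-3:40 pm, 6:50 pm-7:00 pm.
Gaps within 11:50 am-7:00 pm: 12:20 pm-1:30 pm, 1:40 pm-3:30 pm, 3:40 pm-6:50 pm.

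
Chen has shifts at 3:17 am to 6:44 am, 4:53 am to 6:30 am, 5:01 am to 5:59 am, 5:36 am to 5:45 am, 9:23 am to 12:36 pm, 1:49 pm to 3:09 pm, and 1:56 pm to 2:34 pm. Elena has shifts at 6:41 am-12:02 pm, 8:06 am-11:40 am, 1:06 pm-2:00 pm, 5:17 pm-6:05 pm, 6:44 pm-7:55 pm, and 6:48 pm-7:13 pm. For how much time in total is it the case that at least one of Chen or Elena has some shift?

13 h 21 min

Merge the first list: 3:17 am–6:44 am, 9:23 am–12:36 pm, 1:49 pm–3:09 pm.
Merge the second list: 6:41 am–12:02 pm, 1:06 pm–2:00 pm, 5:17 pm–6:05 pm, 6:44 pm–7:55 pm.
A ∪ B = 3:17 am–12:36 pm, 1:06 pm–3:09 pm, 5:17 pm–6:05 pm, 6:44 pm–7:55 pm.
Total: 9 h 19 min + 2 h 3 min + 48 min + 1 h 11 min = 13 h 21 min.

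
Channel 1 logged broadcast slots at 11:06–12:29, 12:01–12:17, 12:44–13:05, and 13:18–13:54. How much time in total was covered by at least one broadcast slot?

2 h 20 min

Merged: 11:06–12:29, 12:44–13:05, 13:18–13:54.
Lengths: 1 h 23 min + 21 min + 36 min = 2 h 20 min.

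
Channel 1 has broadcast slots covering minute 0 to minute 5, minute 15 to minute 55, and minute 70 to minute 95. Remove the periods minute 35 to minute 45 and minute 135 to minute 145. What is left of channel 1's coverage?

minute 0 to minute 5, minute 15 to minute 35, minute 45 to minute 55, minute 70 to minute 95

minute 0 to minute 5: no B overlap → unchanged.
minute 15 to minute 55 minus B → minute 15 to minute 35, minute 45 to minute 55.
minute 70 to minute 95: no B overlap → unchanged.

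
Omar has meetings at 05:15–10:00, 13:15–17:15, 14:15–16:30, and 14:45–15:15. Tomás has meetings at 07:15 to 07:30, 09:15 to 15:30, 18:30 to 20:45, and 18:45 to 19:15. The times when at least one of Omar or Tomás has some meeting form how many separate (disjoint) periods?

First set merges to 05:15-10:00, 13:15-17:15.
Second set merges to 07:15-07:30, 09:15-15:30, 18:30-20:45.
A ∪ B = 05:15-17:15, 18:30-20:45.
That is 2 disjoint pieces.

2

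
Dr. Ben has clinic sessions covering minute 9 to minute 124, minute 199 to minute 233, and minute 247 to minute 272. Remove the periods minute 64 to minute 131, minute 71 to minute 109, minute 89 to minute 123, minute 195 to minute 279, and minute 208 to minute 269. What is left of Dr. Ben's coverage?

B, merged: minute 64 to minute 131, minute 195 to minute 279.
minute 9 to minute 124 minus B → minute 9 to minute 64.
minute 199 to minute 233: fully covered by B → removed.
minute 247 to minute 272: fully covered by B → removed.

minute 9 to minute 64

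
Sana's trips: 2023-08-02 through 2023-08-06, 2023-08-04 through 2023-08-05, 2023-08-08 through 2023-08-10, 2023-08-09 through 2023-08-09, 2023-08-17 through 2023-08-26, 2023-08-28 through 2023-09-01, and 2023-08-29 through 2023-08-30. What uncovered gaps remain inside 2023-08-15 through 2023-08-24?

2023-08-15 through 2023-08-16

The merged coverage is 2023-08-02 through 2023-08-06, 2023-08-08 through 2023-08-10, 2023-08-17 through 2023-08-26, 2023-08-28 through 2023-09-01.
Uncovered inside 2023-08-15 through 2023-08-24: 2023-08-15 through 2023-08-16.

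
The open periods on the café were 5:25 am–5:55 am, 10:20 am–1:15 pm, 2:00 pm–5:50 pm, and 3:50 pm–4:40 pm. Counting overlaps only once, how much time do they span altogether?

7 h 15 min

Merged: 5:25 am–5:55 am, 10:20 am–1:15 pm, 2:00 pm–5:50 pm.
Lengths: 30 min + 2 h 55 min + 3 h 50 min = 7 h 15 min.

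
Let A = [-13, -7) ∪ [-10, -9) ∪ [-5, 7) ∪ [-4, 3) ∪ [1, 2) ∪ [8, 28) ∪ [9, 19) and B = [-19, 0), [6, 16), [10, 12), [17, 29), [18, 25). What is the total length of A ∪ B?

48

A, merged: [-13, -7), [-5, 7), [8, 28).
B, merged: [-19, 0), [6, 16), [17, 29).
A ∪ B = [-19, 29).
Total: 48.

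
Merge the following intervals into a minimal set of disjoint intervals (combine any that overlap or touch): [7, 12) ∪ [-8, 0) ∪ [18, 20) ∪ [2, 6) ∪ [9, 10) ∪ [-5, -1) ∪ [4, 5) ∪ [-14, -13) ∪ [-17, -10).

Sort by start: [-17, -10), [-14, -13), [-8, 0), [-5, -1), [2, 6), [4, 5), [7, 12), [9, 10), [18, 20).
[-14, -13) overlaps/touches [-17, -10) → extend to [-17, -10).
[-8, 0) is disjoint → start new block.
[-5, -1) overlaps/touches [-8, 0) → extend to [-8, 0).
[2, 6) is disjoint → start new block.
[4, 5) overlaps/touches [2, 6) → extend to [2, 6).
[7, 12) is disjoint → start new block.
[9, 10) overlaps/touches [7, 12) → extend to [7, 12).
[18, 20) is disjoint → start new block.

[-17, -10) ∪ [-8, 0) ∪ [2, 6) ∪ [7, 12) ∪ [18, 20)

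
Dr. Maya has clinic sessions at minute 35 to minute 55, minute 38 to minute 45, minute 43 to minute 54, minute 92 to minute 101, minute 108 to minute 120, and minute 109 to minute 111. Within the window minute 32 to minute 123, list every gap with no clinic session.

minute 32 to minute 35, minute 55 to minute 92, minute 101 to minute 108, minute 120 to minute 123

After merging, the occupied span is minute 35 to minute 55, minute 92 to minute 101, minute 108 to minute 120.
Complement within minute 32 to minute 123: minute 32 to minute 35, minute 55 to minute 92, minute 101 to minute 108, minute 120 to minute 123.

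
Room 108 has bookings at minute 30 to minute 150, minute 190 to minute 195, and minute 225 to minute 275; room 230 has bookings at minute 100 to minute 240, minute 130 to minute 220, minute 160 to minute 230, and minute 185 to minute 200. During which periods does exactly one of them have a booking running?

minute 30 to minute 100, minute 150 to minute 190, minute 195 to minute 225, minute 240 to minute 275

Second set merges to minute 100 to minute 240.
Only in the first: minute 30 to minute 100, minute 240 to minute 275.
Only in the second: minute 150 to minute 190, minute 195 to minute 225.
Together these are the periods covered by exactly one.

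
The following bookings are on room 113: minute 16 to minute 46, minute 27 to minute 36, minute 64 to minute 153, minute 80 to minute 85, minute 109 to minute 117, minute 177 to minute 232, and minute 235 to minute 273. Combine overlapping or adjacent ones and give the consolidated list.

minute 27 to minute 36 overlaps/touches minute 16 to minute 46 → extend to minute 16 to minute 46.
minute 64 to minute 153 is disjoint → start new block.
minute 80 to minute 85 overlaps/touches minute 64 to minute 153 → extend to minute 64 to minute 153.
minute 109 to minute 117 overlaps/touches minute 64 to minute 153 → extend to minute 64 to minute 153.
minute 177 to minute 232 is disjoint → start new block.
minute 235 to minute 273 is disjoint → start new block.

minute 16 to minute 46, minute 64 to minute 153, minute 177 to minute 232, minute 235 to minute 273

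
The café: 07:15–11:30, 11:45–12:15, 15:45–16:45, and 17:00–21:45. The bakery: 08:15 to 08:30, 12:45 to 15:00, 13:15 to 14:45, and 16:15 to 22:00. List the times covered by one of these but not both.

B, merged: 08:15–08:30, 12:45–15:00, 16:15–22:00.
Only in the first: 07:15–08:15, 08:30–11:30, 11:45–12:15, 15:45–16:15.
Only in the second: 12:45–15:00, 16:45–17:00, 21:45–22:00.
Together these are the periods covered by exactly one.

07:15–08:15, 08:30–11:30, 11:45–12:15, 12:45–15:00, 15:45–16:15, 16:45–17:00, 21:45–22:00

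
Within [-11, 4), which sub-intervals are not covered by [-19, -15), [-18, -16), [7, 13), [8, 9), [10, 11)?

[-11, 4)

Covered (merged): [-19, -15), [7, 13).
Uncovered inside [-11, 4): [-11, 4).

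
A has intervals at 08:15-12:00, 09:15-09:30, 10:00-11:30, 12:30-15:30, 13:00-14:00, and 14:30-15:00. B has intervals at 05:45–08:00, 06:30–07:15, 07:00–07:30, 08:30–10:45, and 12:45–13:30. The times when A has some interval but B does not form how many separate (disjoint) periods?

4

First set merges to 08:15–12:00, 12:30–15:30.
Second set merges to 05:45–08:00, 08:30–10:45, 12:45–13:30.
A \ B = 08:15–08:30, 10:45–12:00, 12:30–12:45, 13:30–15:30.
That is 4 disjoint pieces.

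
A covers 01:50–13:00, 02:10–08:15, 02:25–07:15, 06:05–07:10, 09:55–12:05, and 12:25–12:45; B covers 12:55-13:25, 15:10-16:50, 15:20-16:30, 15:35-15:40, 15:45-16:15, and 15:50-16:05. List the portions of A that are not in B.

First set merges to 01:50-13:00.
Second set merges to 12:55-13:25, 15:10-16:50.
01:50-13:00 minus B → 01:50-12:55.

01:50-12:55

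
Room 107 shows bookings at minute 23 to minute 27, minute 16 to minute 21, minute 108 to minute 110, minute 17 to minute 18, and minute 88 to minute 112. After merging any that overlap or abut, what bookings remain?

minute 16 to minute 21, minute 23 to minute 27, minute 88 to minute 112

Sort by start: minute 16 to minute 21, minute 17 to minute 18, minute 23 to minute 27, minute 88 to minute 112, minute 108 to minute 110.
minute 17 to minute 18 overlaps/touches minute 16 to minute 21 → extend to minute 16 to minute 21.
minute 23 to minute 27 is disjoint → start new block.
minute 88 to minute 112 is disjoint → start new block.
minute 108 to minute 110 overlaps/touches minute 88 to minute 112 → extend to minute 88 to minute 112.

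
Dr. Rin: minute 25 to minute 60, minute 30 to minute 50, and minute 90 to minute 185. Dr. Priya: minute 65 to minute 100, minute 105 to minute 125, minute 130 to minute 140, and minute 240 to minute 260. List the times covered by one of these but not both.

minute 25 to minute 60, minute 65 to minute 90, minute 100 to minute 105, minute 125 to minute 130, minute 140 to minute 185, minute 240 to minute 260

First set merges to minute 25 to minute 60, minute 90 to minute 185.
Only in the first: minute 25 to minute 60, minute 100 to minute 105, minute 125 to minute 130, minute 140 to minute 185.
Only in the second: minute 65 to minute 90, minute 240 to minute 260.
Together these are the periods covered by exactly one.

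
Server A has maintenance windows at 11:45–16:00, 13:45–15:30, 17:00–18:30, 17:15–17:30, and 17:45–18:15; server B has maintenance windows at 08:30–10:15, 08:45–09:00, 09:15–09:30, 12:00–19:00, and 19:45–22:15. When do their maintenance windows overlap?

Merge the first list: 11:45-16:00, 17:00-18:30.
Merge the second list: 08:30-10:15, 12:00-19:00, 19:45-22:15.
11:45-16:00 ∩ B → 12:00-16:00.
17:00-18:30 ∩ B → 17:00-18:30.

12:00-16:00, 17:00-18:30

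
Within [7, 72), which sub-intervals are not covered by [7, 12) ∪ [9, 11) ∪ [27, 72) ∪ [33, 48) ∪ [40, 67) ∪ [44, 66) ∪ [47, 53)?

Covered (merged): [7, 12), [27, 72).
Gaps within [7, 72): [12, 27).

[12, 27)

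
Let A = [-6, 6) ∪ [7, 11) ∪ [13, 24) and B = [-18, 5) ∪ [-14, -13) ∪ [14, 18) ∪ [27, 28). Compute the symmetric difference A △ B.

Merge the second list: [-18, 5), [14, 18), [27, 28).
A but not B: [5, 6), [7, 11), [13, 14), [18, 24).
B but not A: [-18, -6), [27, 28).
Combining gives A △ B.

[-18, -6) ∪ [5, 6) ∪ [7, 11) ∪ [13, 14) ∪ [18, 24) ∪ [27, 28)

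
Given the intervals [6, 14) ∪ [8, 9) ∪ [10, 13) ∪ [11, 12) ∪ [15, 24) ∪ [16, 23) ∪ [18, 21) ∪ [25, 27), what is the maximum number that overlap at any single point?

3

Walk the sorted start/end points keeping a running depth.
The depth first hits 3 at 11.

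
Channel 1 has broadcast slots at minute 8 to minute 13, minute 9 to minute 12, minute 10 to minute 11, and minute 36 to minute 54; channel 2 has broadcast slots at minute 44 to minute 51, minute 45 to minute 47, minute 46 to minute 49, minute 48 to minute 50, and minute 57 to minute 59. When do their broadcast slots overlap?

minute 44 to minute 51

Merge the first list: minute 8 to minute 13, minute 36 to minute 54.
Merge the second list: minute 44 to minute 51, minute 57 to minute 59.
minute 8 to minute 13: no overlap with the second set.
minute 36 to minute 54 meets the second set on minute 44 to minute 51.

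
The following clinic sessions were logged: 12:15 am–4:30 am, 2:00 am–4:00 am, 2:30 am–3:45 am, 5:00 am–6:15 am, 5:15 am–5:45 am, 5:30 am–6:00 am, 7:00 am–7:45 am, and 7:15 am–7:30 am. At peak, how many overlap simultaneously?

At 2:30 am, 3 of the intervals are simultaneously active.
No point has more.

3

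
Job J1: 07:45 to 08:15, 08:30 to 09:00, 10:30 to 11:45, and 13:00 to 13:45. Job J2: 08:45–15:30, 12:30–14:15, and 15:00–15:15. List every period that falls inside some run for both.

Second set merges to 08:45–15:30.
07:45–08:15 meets no B interval.
08:30–09:00 ∩ B → 08:45–09:00.
10:30–11:45 ∩ B → 10:30–11:45.
13:00–13:45 ∩ B → 13:00–13:45.

08:45–09:00, 10:30–11:45, 13:00–13:45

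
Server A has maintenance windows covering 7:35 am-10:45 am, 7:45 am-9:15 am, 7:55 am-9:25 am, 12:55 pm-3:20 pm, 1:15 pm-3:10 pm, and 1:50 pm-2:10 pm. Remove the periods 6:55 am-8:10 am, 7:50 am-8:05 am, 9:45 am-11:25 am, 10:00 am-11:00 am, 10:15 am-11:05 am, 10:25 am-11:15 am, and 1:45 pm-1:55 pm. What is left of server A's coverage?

8:10 am-9:45 am, 12:55 pm-1:45 pm, 1:55 pm-3:20 pm

Merge the first list: 7:35 am-10:45 am, 12:55 pm-3:20 pm.
Merge the second list: 6:55 am-8:10 am, 9:45 am-11:25 am, 1:45 pm-1:55 pm.
7:35 am-10:45 am \ B = 8:10 am-9:45 am.
12:55 pm-3:20 pm \ B = 12:55 pm-1:45 pm, 1:55 pm-3:20 pm.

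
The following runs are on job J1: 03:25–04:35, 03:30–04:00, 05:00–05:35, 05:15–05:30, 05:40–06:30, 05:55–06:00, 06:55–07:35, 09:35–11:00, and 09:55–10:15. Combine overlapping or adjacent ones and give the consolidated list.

03:30-04:00 overlaps/touches 03:25-04:35 → extend to 03:25-04:35.
05:00-05:35 is disjoint → start new block.
05:15-05:30 overlaps/touches 05:00-05:35 → extend to 05:00-05:35.
05:40-06:30 is disjoint → start new block.
05:55-06:00 overlaps/touches 05:40-06:30 → extend to 05:40-06:30.
06:55-07:35 is disjoint → start new block.
09:35-11:00 is disjoint → start new block.
09:55-10:15 overlaps/touches 09:35-11:00 → extend to 09:35-11:00.

03:25-04:35, 05:00-05:35, 05:40-06:30, 06:55-07:35, 09:35-11:00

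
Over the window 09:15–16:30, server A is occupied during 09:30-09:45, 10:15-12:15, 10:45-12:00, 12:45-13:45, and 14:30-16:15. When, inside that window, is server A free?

After merging, the occupied span is 09:30-09:45, 10:15-12:15, 12:45-13:45, 14:30-16:15.
Uncovered inside 09:15-16:30: 09:15-09:30, 09:45-10:15, 12:15-12:45, 13:45-14:30, 16:15-16:30.

09:15-09:30, 09:45-10:15, 12:15-12:45, 13:45-14:30, 16:15-16:30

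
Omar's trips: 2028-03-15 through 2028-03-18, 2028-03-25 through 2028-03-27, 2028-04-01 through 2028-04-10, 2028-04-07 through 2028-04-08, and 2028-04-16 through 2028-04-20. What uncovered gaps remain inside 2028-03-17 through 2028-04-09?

After merging, the occupied span is 2028-03-15 through 2028-03-18, 2028-03-25 through 2028-03-27, 2028-04-01 through 2028-04-10, 2028-04-16 through 2028-04-20.
Complement within 2028-03-17 through 2028-04-09: 2028-03-19 through 2028-03-24, 2028-03-28 through 2028-03-31.

2028-03-19 through 2028-03-24, 2028-03-28 through 2028-03-31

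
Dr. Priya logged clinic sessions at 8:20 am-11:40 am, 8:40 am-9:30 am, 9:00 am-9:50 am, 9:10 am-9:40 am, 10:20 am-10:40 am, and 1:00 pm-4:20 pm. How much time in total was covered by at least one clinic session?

Merged: 8:20 am-11:40 am, 1:00 pm-4:20 pm.
Lengths: 3 h 20 min + 3 h 20 min = 6 h 40 min.

6 h 40 min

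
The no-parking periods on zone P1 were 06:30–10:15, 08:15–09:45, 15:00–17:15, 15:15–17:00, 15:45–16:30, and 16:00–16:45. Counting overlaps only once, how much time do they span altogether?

Merged: 06:30–10:15, 15:00–17:15.
Lengths: 3 h 45 min + 2 h 15 min = 6 h.

6 h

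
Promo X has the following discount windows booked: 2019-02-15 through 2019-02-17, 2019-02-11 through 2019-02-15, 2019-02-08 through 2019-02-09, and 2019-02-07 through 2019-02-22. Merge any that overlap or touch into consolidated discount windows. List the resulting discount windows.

2019-02-07 through 2019-02-22

Sort by start: 2019-02-07 through 2019-02-22, 2019-02-08 through 2019-02-09, 2019-02-11 through 2019-02-15, 2019-02-15 through 2019-02-17.
2019-02-08 through 2019-02-09 overlaps/touches 2019-02-07 through 2019-02-22 → extend to 2019-02-07 through 2019-02-22.
2019-02-11 through 2019-02-15 overlaps/touches 2019-02-07 through 2019-02-22 → extend to 2019-02-07 through 2019-02-22.
2019-02-15 through 2019-02-17 overlaps/touches 2019-02-07 through 2019-02-22 → extend to 2019-02-07 through 2019-02-22.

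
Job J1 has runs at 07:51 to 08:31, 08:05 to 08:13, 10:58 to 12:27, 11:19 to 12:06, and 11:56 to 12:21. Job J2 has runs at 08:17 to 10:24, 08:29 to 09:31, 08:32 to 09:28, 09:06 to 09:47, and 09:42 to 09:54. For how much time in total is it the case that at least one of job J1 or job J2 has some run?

4 h 2 min

Merge the first list: 07:51–08:31, 10:58–12:27.
Merge the second list: 08:17–10:24.
A ∪ B = 07:51–10:24, 10:58–12:27.
Total: 2 h 33 min + 1 h 29 min = 4 h 2 min.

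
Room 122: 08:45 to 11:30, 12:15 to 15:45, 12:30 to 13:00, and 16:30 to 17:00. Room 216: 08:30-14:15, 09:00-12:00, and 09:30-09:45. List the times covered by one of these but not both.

08:30–08:45, 11:30–12:15, 14:15–15:45, 16:30–17:00

A, merged: 08:45–11:30, 12:15–15:45, 16:30–17:00.
B, merged: 08:30–14:15.
A \ B = 14:15–15:45, 16:30–17:00.
B \ A = 08:30–08:45, 11:30–12:15.
Union of the two gives the symmetric difference.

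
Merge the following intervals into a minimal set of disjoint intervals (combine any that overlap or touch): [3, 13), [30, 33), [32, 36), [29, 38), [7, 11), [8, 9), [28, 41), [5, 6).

Sort by start: [3, 13), [5, 6), [7, 11), [8, 9), [28, 41), [29, 38), [30, 33), [32, 36).
[5, 6) overlaps/touches [3, 13) → extend to [3, 13).
[7, 11) overlaps/touches [3, 13) → extend to [3, 13).
[8, 9) overlaps/touches [3, 13) → extend to [3, 13).
[28, 41) is disjoint → start new block.
[29, 38) overlaps/touches [28, 41) → extend to [28, 41).
[30, 33) overlaps/touches [28, 41) → extend to [28, 41).
[32, 36) overlaps/touches [28, 41) → extend to [28, 41).

[3, 13) ∪ [28, 41)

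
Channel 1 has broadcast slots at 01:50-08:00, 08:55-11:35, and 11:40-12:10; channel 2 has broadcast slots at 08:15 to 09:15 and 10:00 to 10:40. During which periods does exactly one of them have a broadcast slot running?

Only in the first: 01:50–08:00, 09:15–10:00, 10:40–11:35, 11:40–12:10.
Only in the second: 08:15–08:55.
Together these are the periods covered by exactly one.

01:50–08:00, 08:15–08:55, 09:15–10:00, 10:40–11:35, 11:40–12:10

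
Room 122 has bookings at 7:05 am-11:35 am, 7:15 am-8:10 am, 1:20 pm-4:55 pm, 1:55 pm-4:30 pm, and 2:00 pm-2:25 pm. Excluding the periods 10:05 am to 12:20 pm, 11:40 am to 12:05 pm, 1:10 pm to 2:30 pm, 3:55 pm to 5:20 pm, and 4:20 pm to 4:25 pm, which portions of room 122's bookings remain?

Merge the first list: 7:05 am–11:35 am, 1:20 pm–4:55 pm.
Merge the second list: 10:05 am–12:20 pm, 1:10 pm–2:30 pm, 3:55 pm–5:20 pm.
7:05 am–11:35 am with B removed leaves 7:05 am–10:05 am.
1:20 pm–4:55 pm with B removed leaves 2:30 pm–3:55 pm.

7:05 am–10:05 am, 2:30 pm–3:55 pm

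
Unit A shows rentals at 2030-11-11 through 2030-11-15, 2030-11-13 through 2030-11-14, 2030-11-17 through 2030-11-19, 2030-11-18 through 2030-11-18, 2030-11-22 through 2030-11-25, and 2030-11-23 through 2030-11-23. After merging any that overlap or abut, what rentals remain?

2030-11-13 through 2030-11-14 overlaps/touches 2030-11-11 through 2030-11-15 → extend to 2030-11-11 through 2030-11-15.
2030-11-17 through 2030-11-19 is disjoint → start new block.
2030-11-18 through 2030-11-18 overlaps/touches 2030-11-17 through 2030-11-19 → extend to 2030-11-17 through 2030-11-19.
2030-11-22 through 2030-11-25 is disjoint → start new block.
2030-11-23 through 2030-11-23 overlaps/touches 2030-11-22 through 2030-11-25 → extend to 2030-11-22 through 2030-11-25.

2030-11-11 through 2030-11-15, 2030-11-17 through 2030-11-19, 2030-11-22 through 2030-11-25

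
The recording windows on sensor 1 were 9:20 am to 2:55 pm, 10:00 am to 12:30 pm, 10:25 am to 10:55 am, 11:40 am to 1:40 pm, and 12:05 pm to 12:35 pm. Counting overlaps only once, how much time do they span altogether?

5 h 35 min

Merged: 9:20 am–2:55 pm.
Length: 5 h 35 min.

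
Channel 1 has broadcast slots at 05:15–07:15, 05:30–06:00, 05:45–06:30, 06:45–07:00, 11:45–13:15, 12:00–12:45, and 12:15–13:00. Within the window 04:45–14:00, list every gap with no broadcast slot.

04:45–05:15, 07:15–11:45, 13:15–14:00

Covered (merged): 05:15–07:15, 11:45–13:15.
Complement within 04:45–14:00: 04:45–05:15, 07:15–11:45, 13:15–14:00.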